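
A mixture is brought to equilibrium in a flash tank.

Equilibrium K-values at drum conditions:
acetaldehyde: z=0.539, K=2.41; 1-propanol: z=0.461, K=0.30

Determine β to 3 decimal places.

β = 0.443

Material balance + equilibrium reduce to Σ zᵢ(Kᵢ−1)/(1+β(Kᵢ−1)) = 0.
Check two-phase: ΣzᵢKᵢ = 1.437 > 1 and Σzᵢ/Kᵢ = 1.760 > 1, so g(0) = 0.437 > 0 and g(1) = -0.760 < 0.
Binary case is linear: z₁(K₁−1)(1+β(K₂−1)) + z₂(K₂−1)(1+β(K₁−1)) = 0
⇒ β = [z₁(K₁−1)+z₂(K₂−1)] / [−(K₁−1)(K₂−1)] = 0.4373/0.9870 = 0.443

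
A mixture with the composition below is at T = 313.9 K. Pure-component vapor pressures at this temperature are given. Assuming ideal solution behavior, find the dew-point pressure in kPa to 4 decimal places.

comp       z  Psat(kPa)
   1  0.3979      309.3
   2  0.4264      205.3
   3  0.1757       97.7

Pdew = 193.7318 kPa

At the dew point ψ → 1, so Σzᵢ/Kᵢ = 1 with Kᵢ = Pᵢˢᵃᵗ/P ⇒ 1/P = Σzᵢ/Pᵢˢᵃᵗ.
1/P = 0.3979/309.3 + 0.4264/205.3 + 0.1757/97.7 = 0.0051618 ⇒ P = 193.7318 kPa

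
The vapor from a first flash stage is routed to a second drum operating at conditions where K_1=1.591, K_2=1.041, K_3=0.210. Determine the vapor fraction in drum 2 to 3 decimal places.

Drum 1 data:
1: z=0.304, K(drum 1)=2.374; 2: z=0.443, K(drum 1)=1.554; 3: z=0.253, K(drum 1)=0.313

Drum 1:
Rachford–Rice: g(ψ₁) = Σ zᵢ(Kᵢ−1)/(1+ψ₁(Kᵢ−1)) = 0.
Check two-phase: ΣzᵢKᵢ = 1.489 > 1 and Σzᵢ/Kᵢ = 1.221 > 1, so g(0) = 0.489 > 0 and g(1) = -0.221 < 0.
Newton–Raphson from ψ₁ = 0.69:
  ψ₁ = 0.690: g = 0.0615, g' = -0.654 → ψ₁ = 0.784
  ψ₁ = 0.784: g = -0.0046, g' = -0.760 → ψ₁ = 0.778
Converged at ψ₁ = 0.778.
Drum-1 compositions:
  1: x = 0.147, y = 0.349
  2: x = 0.310, y = 0.481
  3: x = 0.543, y = 0.170
Drum-2 feed = drum-1 vapor: z₂ = (0.3488, 0.4811, 0.1701).
Drum 2:
Rachford–Rice: g(ψ₂) = Σ zᵢ(Kᵢ−1)/(1+ψ₂(Kᵢ−1)) = 0.
g(0) = ΣzᵢKᵢ − 1 = 0.091 and g(1) = 1 − Σzᵢ/Kᵢ = -0.491, so a root lies in (0, 1).
Newton iteration, ψ₂⁰ = 0.5:
  ψ₂ = 0.500: g = -0.0437, g' = -0.363 → ψ₂ = 0.380
  ψ₂ = 0.380: g = -0.0042, g' = -0.299 → ψ₂ = 0.366
Converged at ψ₂ = 0.366.
  1: x = 0.287, y = 0.456
  2: x = 0.474, y = 0.493
  3: x = 0.239, y = 0.050

V/F (drum 2) = 0.366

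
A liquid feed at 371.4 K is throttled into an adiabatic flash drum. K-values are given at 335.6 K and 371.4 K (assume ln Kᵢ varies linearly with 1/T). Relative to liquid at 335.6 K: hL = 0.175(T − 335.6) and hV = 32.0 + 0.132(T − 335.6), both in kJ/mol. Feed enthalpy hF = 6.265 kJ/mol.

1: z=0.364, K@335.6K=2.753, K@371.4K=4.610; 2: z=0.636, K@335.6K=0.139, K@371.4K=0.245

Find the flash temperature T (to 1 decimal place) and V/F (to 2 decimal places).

T = 345.2 K, V/F = 0.15

Adiabatic flash: solve Rachford–Rice at each trial T, then check hF = ψ·hV(T) + (1−ψ)·hL(T).
  T = 335.6 K: K = (2.753, 0.139), RR gives ψ = 0.060, H_out = 1.919 kJ/mol
  T = 371.4 K: K = (4.610, 0.245), RR gives ψ = 0.306, H_out = 15.584 kJ/mol
  T = 353.5 K: K = (3.609, 0.187), RR gives ψ = 0.204, H_out = 9.506 kJ/mol
  T = 344.6 K: K = (3.166, 0.162), RR gives ψ = 0.141, H_out = 6.024 kJ/mol
  T = 349.1 K: K = (3.386, 0.174), RR gives ψ = 0.174, H_out = 7.840 kJ/mol
  T = 346.9 K: K = (3.277, 0.168), RR gives ψ = 0.158, H_out = 6.968 kJ/mol
Linear interpolation between T = 344.6 (H_out = 6.024) and T = 346.9 (H_out = 6.968) on hF = 6.265 gives T ≈ 345.2 K, at which ψ = 0.15.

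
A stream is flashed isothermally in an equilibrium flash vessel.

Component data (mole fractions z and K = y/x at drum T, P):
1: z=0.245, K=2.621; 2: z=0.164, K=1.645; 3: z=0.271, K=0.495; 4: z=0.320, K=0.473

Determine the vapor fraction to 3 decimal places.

Newton iteration, ψ⁰ = 0.59:
  ψ = 0.590: g = -0.1601, g' = -0.531 → ψ = 0.289
  ψ = 0.289: g = 0.0005, g' = -0.566 → ψ = 0.290
Converged at ψ = 0.290.

ψ = 0.290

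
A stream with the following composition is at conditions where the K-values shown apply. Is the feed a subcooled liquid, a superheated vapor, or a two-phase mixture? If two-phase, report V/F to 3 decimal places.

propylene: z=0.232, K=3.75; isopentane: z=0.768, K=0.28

ΣzᵢKᵢ = 1.085; Σzᵢ/Kᵢ = 2.805.
Both exceed 1, so a two-phase solution exists.
Let ψ = V/F and solve Σ zᵢ(Kᵢ−1)/(1+ψ(Kᵢ−1)) = 0.
Binary case is linear: z₁(K₁−1)(1+ψ(K₂−1)) + z₂(K₂−1)(1+ψ(K₁−1)) = 0
⇒ ψ = [z₁(K₁−1)+z₂(K₂−1)] / [−(K₁−1)(K₂−1)] = 0.0850/1.9800 = 0.043

two-phase, V/F = 0.043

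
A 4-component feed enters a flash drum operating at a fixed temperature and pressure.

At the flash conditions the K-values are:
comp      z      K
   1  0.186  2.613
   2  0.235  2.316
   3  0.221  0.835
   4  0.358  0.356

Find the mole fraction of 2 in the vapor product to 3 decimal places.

y_2 = 0.340

Iterate (Newton) starting at ψ = 0.53:
  ψ = 0.530: g = -0.0460, g' = -0.631 → ψ = 0.457
  ψ = 0.457: g = -0.0004, g' = -0.624 → ψ = 0.456
Converged at ψ = 0.456.
Compositions from xᵢ = zᵢ/(1+ψ(Kᵢ−1)), yᵢ = Kᵢxᵢ:
  1: x = 0.107, y = 0.280
  2: x = 0.147, y = 0.340
  3: x = 0.239, y = 0.200
  4: x = 0.507, y = 0.181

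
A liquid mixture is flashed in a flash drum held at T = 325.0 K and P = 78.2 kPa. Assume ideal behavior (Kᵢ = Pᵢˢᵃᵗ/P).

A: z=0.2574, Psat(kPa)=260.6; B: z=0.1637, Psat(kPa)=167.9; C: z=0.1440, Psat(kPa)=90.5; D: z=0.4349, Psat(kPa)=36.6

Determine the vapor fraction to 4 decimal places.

ψ = 0.6725

Raoult's law: Kᵢ = Pᵢˢᵃᵗ/P = Pᵢˢᵃᵗ/78.2.
  K_A = 260.6/78.2 = 3.332481, K_B = 167.9/78.2 = 2.147059, K_C = 90.5/78.2 = 1.157289, K_D = 36.6/78.2 = 0.468031
Rachford–Rice: g(ψ) = Σ zᵢ(Kᵢ−1)/(1+ψ(Kᵢ−1)) = 0.
Feasibility: ΣzᵢKᵢ = 1.5795, Σzᵢ/Kᵢ = 1.2071 — both > 1, two phases present.
Newton iteration, ψ⁰ = 0.47:
  ψ = 0.4700: g = 0.12101, g' = -0.6315 → ψ = 0.6616
  ψ = 0.6616: g = 0.00633, g' = -0.5821 → ψ = 0.6725
Converged at ψ = 0.6725.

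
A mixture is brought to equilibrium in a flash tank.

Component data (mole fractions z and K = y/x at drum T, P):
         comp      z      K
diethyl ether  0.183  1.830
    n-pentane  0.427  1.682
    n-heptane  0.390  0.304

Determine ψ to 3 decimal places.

Let ψ = V/F and solve Σ zᵢ(Kᵢ−1)/(1+ψ(Kᵢ−1)) = 0.
Feasibility: ΣzᵢKᵢ = 1.172, Σzᵢ/Kᵢ = 1.637 — both > 1, two phases present.
Iterate (Newton) starting at ψ = 0.36:
  ψ = 0.360: g = -0.0114, g' = -0.539 → ψ = 0.339
Converged at ψ = 0.339.

ψ = 0.339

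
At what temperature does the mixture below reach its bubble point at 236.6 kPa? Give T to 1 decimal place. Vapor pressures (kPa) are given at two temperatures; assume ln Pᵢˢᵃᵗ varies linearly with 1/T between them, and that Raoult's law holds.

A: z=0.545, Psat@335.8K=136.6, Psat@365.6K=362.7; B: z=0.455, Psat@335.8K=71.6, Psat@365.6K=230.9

T = 358.1 K

Bubble-point temperature: ΣzᵢPᵢˢᵃᵗ(T) = P. Interpolate ln Pᵢˢᵃᵗ = aᵢ + bᵢ/T.
  T = 335.8 K: ΣzᵢPᵢˢᵃᵗ = 107.02 kPa
  T = 365.6 K: ΣzᵢPᵢˢᵃᵗ = 302.73 kPa
  T = 350.7 K: ΣzᵢPᵢˢᵃᵗ = 183.83 kPa
  T = 358.1 K: ΣzᵢPᵢˢᵃᵗ = 236.68 kPa
  T = 354.4 K: ΣzᵢPᵢˢᵃᵗ = 208.85 kPa
  T = 356.2 K: ΣzᵢPᵢˢᵃᵗ = 222.02 kPa
Interpolating between 356.2 K and 358.1 K gives T ≈ 358.1 K.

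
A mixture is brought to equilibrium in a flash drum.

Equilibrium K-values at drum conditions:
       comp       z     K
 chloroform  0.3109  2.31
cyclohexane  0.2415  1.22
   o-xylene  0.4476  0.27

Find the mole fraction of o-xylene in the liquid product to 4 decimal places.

x_o-xylene = 0.5182

Iterate (Newton) starting at ψ = 0.5:
  ψ = 0.5000: g = -0.22061, g' = -0.7958 → ψ = 0.2228
  ψ = 0.2228: g = -0.02430, g' = -0.6705 → ψ = 0.1866
  ψ = 0.1866: g = 0.00007, g' = -0.6750 → ψ = 0.1867
Converged at ψ = 0.1867.
Compositions from xᵢ = zᵢ/(1+ψ(Kᵢ−1)), yᵢ = Kᵢxᵢ:
  chloroform: x = 0.2498, y = 0.5771
  cyclohexane: x = 0.2320, y = 0.2830
  o-xylene: x = 0.5182, y = 0.1399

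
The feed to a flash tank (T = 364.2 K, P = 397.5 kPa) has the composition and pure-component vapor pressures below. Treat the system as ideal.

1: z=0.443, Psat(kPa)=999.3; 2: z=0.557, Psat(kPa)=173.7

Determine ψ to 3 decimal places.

Raoult's law: Kᵢ = Pᵢˢᵃᵗ/P = Pᵢˢᵃᵗ/397.5.
  K_1 = 999.3/397.5 = 2.51396, K_2 = 173.7/397.5 = 0.43698
Rachford–Rice: g(ψ) = Σ zᵢ(Kᵢ−1)/(1+ψ(Kᵢ−1)) = 0.
g(0) = ΣzᵢKᵢ − 1 = 0.357 and g(1) = 1 − Σzᵢ/Kᵢ = -0.451, so a root lies in (0, 1).
Binary case is linear: z₁(K₁−1)(1+ψ(K₂−1)) + z₂(K₂−1)(1+ψ(K₁−1)) = 0
⇒ ψ = [z₁(K₁−1)+z₂(K₂−1)] / [−(K₁−1)(K₂−1)] = 0.3571/0.8524 = 0.419

ψ = 0.419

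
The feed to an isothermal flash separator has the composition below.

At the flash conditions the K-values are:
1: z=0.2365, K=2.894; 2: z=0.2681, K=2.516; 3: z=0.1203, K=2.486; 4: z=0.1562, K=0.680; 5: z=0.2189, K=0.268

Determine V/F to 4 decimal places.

V/F = 0.7898

Rachford–Rice: g(V/F) = Σ zᵢ(Kᵢ−1)/(1+V/F(Kᵢ−1)) = 0.
Feasibility: ΣzᵢKᵢ = 1.8229, Σzᵢ/Kᵢ = 1.2832 — both > 1, two phases present.
Newton–Raphson from V/F = 0.3:
  V/F = 0.3000: g = 0.42804, g' = -0.9754 → V/F = 0.7389
  V/F = 0.7389: g = 0.04916, g' = -0.9286 → V/F = 0.7918
  V/F = 0.7918: g = -0.00206, g' = -1.0115 → V/F = 0.7898
Converged at V/F = 0.7898.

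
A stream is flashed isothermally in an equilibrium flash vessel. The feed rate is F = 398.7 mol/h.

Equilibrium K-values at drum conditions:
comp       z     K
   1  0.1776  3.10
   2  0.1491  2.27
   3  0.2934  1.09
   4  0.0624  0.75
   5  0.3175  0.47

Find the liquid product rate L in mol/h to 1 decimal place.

L = 129.3 mol/h

Newton–Raphson from ψ = 0.5:
  ψ = 0.5000: g = 0.07624, g' = -0.4487 → ψ = 0.6699
  ψ = 0.6699: g = 0.00252, g' = -0.4276 → ψ = 0.6758
Converged at ψ = 0.6758.
Then V = ψ·F = 0.6758·398.7 = 269.4 mol/h and L = F − V = 129.3 mol/h.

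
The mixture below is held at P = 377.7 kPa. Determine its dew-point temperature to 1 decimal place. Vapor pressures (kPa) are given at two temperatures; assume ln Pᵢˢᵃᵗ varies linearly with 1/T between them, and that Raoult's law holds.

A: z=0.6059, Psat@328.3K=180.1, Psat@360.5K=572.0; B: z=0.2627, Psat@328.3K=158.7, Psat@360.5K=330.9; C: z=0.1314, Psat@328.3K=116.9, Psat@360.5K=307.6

Dew-point temperature: Σzᵢ·P/Pᵢˢᵃᵗ(T) = 1. Interpolate ln Pᵢˢᵃᵗ = aᵢ + bᵢ/T.
  T = 328.3 K: ΣzᵢP/Pᵢˢᵃᵗ = 2.3204
  T = 360.5 K: ΣzᵢP/Pᵢˢᵃᵗ = 0.8613
  T = 344.4 K: ΣzᵢP/Pᵢˢᵃᵗ = 1.3755
  T = 352.4 K: ΣzᵢP/Pᵢˢᵃᵗ = 1.0831
  T = 356.4 K: ΣzᵢP/Pᵢˢᵃᵗ = 0.9657
  T = 354.4 K: ΣzᵢP/Pᵢˢᵃᵗ = 1.0224
Interpolating between 354.4 K and 356.4 K gives T ≈ 355.2 K.

T = 355.2 K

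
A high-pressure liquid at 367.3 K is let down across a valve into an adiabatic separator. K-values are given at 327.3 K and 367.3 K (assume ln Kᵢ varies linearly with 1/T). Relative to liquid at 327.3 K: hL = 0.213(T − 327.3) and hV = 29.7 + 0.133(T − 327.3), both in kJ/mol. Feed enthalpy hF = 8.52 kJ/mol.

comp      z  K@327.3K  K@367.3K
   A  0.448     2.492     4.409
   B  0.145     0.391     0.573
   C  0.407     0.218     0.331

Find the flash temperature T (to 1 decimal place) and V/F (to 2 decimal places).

T = 330.0 K, V/F = 0.27

Adiabatic flash: solve Rachford–Rice at each trial T, then check hF = ψ·hV(T) + (1−ψ)·hL(T).
  T = 327.3 K: K = (2.492, 0.391, 0.218), RR gives ψ = 0.237, H_out = 7.037 kJ/mol
  T = 367.3 K: K = (4.409, 0.573, 0.331), RR gives ψ = 0.567, H_out = 23.554 kJ/mol
  T = 347.3 K: K = (3.370, 0.479, 0.272), RR gives ψ = 0.427, H_out = 16.267 kJ/mol
  T = 337.3 K: K = (2.911, 0.434, 0.244), RR gives ψ = 0.343, H_out = 12.043 kJ/mol
  T = 332.3 K: K = (2.696, 0.412, 0.231), RR gives ψ = 0.294, H_out = 9.668 kJ/mol
  T = 329.8 K: K = (2.593, 0.402, 0.224), RR gives ψ = 0.266, H_out = 8.389 kJ/mol
  T = 331.1 K: K = (2.646, 0.407, 0.228), RR gives ψ = 0.281, H_out = 9.063 kJ/mol
  T = 330.5 K: K = (2.622, 0.405, 0.226), RR gives ψ = 0.274, H_out = 8.754 kJ/mol
  T = 330.1 K: K = (2.605, 0.403, 0.225), RR gives ψ = 0.270, H_out = 8.546 kJ/mol
  T = 330.0 K: K = (2.601, 0.402, 0.225), RR gives ψ = 0.269, H_out = 8.494 kJ/mol
Continuing to bisect between 330.0 K and 330.1 K converges to T = 330.0 K, at which ψ = 0.27.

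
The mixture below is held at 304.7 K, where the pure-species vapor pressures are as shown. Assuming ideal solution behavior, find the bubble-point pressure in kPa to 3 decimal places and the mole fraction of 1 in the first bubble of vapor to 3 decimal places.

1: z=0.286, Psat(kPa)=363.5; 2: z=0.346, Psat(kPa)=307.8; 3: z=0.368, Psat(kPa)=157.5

Pbub = 268.420 kPa, y_1 = 0.387

At the bubble point ψ → 0, so ΣzᵢKᵢ = 1 with Kᵢ = Pᵢˢᵃᵗ/P ⇒ P = ΣzᵢPᵢˢᵃᵗ.
P = 0.286·363.5 + 0.346·307.8 + 0.368·157.5 = 268.420 kPa
yᵢ = zᵢPᵢˢᵃᵗ/P ⇒ y_1 = 0.286·363.5/268.420 = 0.387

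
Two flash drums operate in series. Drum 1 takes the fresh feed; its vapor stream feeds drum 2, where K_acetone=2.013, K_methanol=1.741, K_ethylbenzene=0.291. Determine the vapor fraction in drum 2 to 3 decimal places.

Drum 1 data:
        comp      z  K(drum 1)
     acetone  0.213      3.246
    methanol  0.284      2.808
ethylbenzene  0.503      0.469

V/F (drum 2) = 0.455

Drum 1:
Material balance + equilibrium reduce to Σ zᵢ(Kᵢ−1)/(1+ψ₁(Kᵢ−1)) = 0.
Feasibility: ΣzᵢKᵢ = 1.725, Σzᵢ/Kᵢ = 1.239 — both > 1, two phases present.
Iterate (Newton) starting at ψ₁ = 0.44:
  ψ₁ = 0.440: g = 0.1781, g' = -0.801 → ψ₁ = 0.662
  ψ₁ = 0.662: g = 0.0141, g' = -0.703 → ψ₁ = 0.682
Converged at ψ₁ = 0.682.
Drum-1 compositions:
  acetone: x = 0.084, y = 0.273
  methanol: x = 0.127, y = 0.357
  ethylbenzene: x = 0.789, y = 0.370
Drum-2 feed = drum-1 vapor: z₂ = (0.2730, 0.3571, 0.3699).
Drum 2:
Newton–Raphson from ψ₂ = 0.5:
  ψ₂ = 0.500: g = -0.0297, g' = -0.674 → ψ₂ = 0.456
  ψ₂ = 0.456: g = -0.0006, g' = -0.647 → ψ₂ = 0.455
Converged at ψ₂ = 0.455.
  acetone: x = 0.187, y = 0.376
  methanol: x = 0.267, y = 0.465
  ethylbenzene: x = 0.546, y = 0.159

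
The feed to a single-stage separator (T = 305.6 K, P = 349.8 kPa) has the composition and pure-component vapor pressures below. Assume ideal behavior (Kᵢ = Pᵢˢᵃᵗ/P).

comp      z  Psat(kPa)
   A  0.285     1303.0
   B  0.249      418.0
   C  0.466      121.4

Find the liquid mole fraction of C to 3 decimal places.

x_C = 0.634

Raoult's law: Kᵢ = Pᵢˢᵃᵗ/P = Pᵢˢᵃᵗ/349.8.
  K_A = 1303.0/349.8 = 3.72499, K_B = 418.0/349.8 = 1.19497, K_C = 121.4/349.8 = 0.34706
Newton iteration, β⁰ = 0.5:
  β = 0.500: g = -0.0788, g' = -0.825 → β = 0.404
  β = 0.404: g = 0.0010, g' = -0.854 → β = 0.406
Converged at β = 0.406.
Compositions from xᵢ = zᵢ/(1+β(Kᵢ−1)), yᵢ = Kᵢxᵢ:
  A: x = 0.135, y = 0.504
  B: x = 0.231, y = 0.276
  C: x = 0.634, y = 0.220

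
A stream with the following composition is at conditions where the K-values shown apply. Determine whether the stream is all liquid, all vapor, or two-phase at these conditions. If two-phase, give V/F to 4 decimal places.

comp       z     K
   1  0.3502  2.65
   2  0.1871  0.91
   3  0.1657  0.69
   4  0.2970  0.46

two-phase, V/F = 0.5395

ΣzᵢKᵢ = 1.3492; Σzᵢ/Kᵢ = 1.2236.
Both exceed 1, so a two-phase solution exists.
Let ψ = V/F and solve Σ zᵢ(Kᵢ−1)/(1+ψ(Kᵢ−1)) = 0.
Newton–Raphson from ψ = 0.54:
  ψ = 0.5400: g = -0.00022, g' = -0.4638 → ψ = 0.5395
Converged at ψ = 0.5395.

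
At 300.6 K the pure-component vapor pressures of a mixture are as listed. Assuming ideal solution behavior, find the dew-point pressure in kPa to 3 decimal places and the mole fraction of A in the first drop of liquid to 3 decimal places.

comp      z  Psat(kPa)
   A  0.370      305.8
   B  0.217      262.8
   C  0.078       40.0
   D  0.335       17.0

Pdew = 42.209 kPa, x_A = 0.051

At the dew point ψ → 1, so Σzᵢ/Kᵢ = 1 with Kᵢ = Pᵢˢᵃᵗ/P ⇒ 1/P = Σzᵢ/Pᵢˢᵃᵗ.
1/P = 0.370/305.8 + 0.217/262.8 + 0.078/40.0 + 0.335/17.0 = 0.023692 ⇒ P = 42.209 kPa
xᵢ = zᵢP/Pᵢˢᵃᵗ ⇒ x_A = 0.370·42.209/305.8 = 0.051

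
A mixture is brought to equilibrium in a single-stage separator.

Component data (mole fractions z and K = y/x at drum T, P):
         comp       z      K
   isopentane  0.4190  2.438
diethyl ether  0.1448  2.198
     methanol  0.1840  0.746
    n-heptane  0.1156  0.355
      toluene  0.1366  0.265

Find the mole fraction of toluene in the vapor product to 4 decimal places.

y_toluene = 0.0738

Material balance + equilibrium reduce to Σ zᵢ(Kᵢ−1)/(1+V/F(Kᵢ−1)) = 0.
Feasibility: ΣzᵢKᵢ = 1.5543, Σzᵢ/Kᵢ = 1.3255 — both > 1, two phases present.
Iterate (Newton) starting at V/F = 0.53:
  V/F = 0.5300: g = 0.11626, g' = -0.6817 → V/F = 0.7006
  V/F = 0.7006: g = -0.00538, g' = -0.7677 → V/F = 0.6935
Converged at V/F = 0.6935.
Compositions from xᵢ = zᵢ/(1+V/F(Kᵢ−1)), yᵢ = Kᵢxᵢ:
  isopentane: x = 0.2098, y = 0.5115
  diethyl ether: x = 0.0791, y = 0.1738
  methanol: x = 0.2233, y = 0.1666
  n-heptane: x = 0.2092, y = 0.0743
  toluene: x = 0.2786, y = 0.0738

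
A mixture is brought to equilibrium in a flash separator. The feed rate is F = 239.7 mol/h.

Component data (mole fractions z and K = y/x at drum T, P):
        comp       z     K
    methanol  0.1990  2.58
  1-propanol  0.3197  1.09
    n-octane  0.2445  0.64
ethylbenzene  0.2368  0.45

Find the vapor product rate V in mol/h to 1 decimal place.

Rachford–Rice: g(ψ) = Σ zᵢ(Kᵢ−1)/(1+ψ(Kᵢ−1)) = 0.
Feasibility: ΣzᵢKᵢ = 1.1249, Σzᵢ/Kᵢ = 1.2787 — both > 1, two phases present.
Newton–Raphson from ψ = 0.5:
  ψ = 0.5000: g = -0.08380, g' = -0.3408 → ψ = 0.2541
  ψ = 0.2541: g = 0.00418, g' = -0.3906 → ψ = 0.2648
  ψ = 0.2648: g = 0.00002, g' = -0.3862 → ψ = 0.2649
Converged at ψ = 0.2649.
Then V = ψ·F = 0.2649·239.7 = 63.5 mol/h and L = F − V = 176.2 mol/h.

V = 63.5 mol/h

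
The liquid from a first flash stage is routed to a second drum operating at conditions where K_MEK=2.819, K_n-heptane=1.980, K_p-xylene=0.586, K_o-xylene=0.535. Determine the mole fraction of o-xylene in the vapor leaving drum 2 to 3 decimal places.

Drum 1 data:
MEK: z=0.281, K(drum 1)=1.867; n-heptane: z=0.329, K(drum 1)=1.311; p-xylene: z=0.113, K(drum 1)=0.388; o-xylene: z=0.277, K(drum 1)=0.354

y_o-xylene (drum 2) = 0.287

Drum 1:
Newton iteration, ψ₁⁰ = 0.57:
  ψ₁ = 0.570: g = -0.1395, g' = -0.507 → ψ₁ = 0.295
  ψ₁ = 0.295: g = -0.0177, g' = -0.400 → ψ₁ = 0.251
  ψ₁ = 0.251: g = -0.0002, g' = -0.394 → ψ₁ = 0.250
Converged at ψ₁ = 0.250.
Drum-1 compositions:
  MEK: x = 0.231, y = 0.431
  n-heptane: x = 0.305, y = 0.400
  p-xylene: x = 0.133, y = 0.052
  o-xylene: x = 0.330, y = 0.117
Drum-2 feed = drum-1 liquid: z₂ = (0.2309, 0.3052, 0.1334, 0.3304).
Drum 2:
Let ψ₂ = V/F and solve Σ zᵢ(Kᵢ−1)/(1+ψ₂(Kᵢ−1)) = 0.
Check two-phase: ΣzᵢKᵢ = 1.510 > 1 and Σzᵢ/Kᵢ = 1.081 > 1, so g(0) = 0.510 > 0 and g(1) = -0.081 < 0.
Newton–Raphson from ψ₂ = 0.5:
  ψ₂ = 0.500: g = 0.1509, g' = -0.499 → ψ₂ = 0.802
  ψ₂ = 0.802: g = 0.0105, g' = -0.451 → ψ₂ = 0.825
Converged at ψ₂ = 0.825.
  MEK: x = 0.092, y = 0.260
  n-heptane: x = 0.169, y = 0.334
  p-xylene: x = 0.203, y = 0.119
  o-xylene: x = 0.536, y = 0.287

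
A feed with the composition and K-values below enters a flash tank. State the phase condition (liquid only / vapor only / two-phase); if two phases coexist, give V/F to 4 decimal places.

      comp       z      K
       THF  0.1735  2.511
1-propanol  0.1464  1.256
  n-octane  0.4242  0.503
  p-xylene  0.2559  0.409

liquid only

ΣzᵢKᵢ = 0.9376; Σzᵢ/Kᵢ = 1.6547.
Since ΣzᵢKᵢ < 1 the mixture is below its bubble point — single liquid phase.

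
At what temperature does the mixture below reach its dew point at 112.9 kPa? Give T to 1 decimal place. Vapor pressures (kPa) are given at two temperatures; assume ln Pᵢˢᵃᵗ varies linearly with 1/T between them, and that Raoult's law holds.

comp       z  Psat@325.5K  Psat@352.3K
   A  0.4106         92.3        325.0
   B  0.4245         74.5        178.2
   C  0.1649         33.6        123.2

Dew-point temperature: Σzᵢ·P/Pᵢˢᵃᵗ(T) = 1. Interpolate ln Pᵢˢᵃᵗ = aᵢ + bᵢ/T.
  T = 325.5 K: ΣzᵢP/Pᵢˢᵃᵗ = 1.6996
  T = 352.3 K: ΣzᵢP/Pᵢˢᵃᵗ = 0.5627
  T = 338.9 K: ΣzᵢP/Pᵢˢᵃᵗ = 0.9519
  T = 332.2 K: ΣzᵢP/Pᵢˢᵃᵗ = 1.2628
  T = 335.5 K: ΣzᵢP/Pᵢˢᵃᵗ = 1.0968
  T = 337.2 K: ΣzᵢP/Pᵢˢᵃᵗ = 1.0214
Interpolating between 337.2 K and 338.9 K gives T ≈ 337.7 K.

T = 337.7 K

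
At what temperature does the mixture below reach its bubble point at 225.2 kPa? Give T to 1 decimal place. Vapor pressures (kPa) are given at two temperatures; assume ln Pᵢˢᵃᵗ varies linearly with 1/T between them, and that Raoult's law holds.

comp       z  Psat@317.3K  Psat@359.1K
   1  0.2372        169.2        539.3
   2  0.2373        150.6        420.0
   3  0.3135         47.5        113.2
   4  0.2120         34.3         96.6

T = 349.2 K

Bubble-point temperature: ΣzᵢPᵢˢᵃᵗ(T) = P. Interpolate ln Pᵢˢᵃᵗ = aᵢ + bᵢ/T.
  T = 317.3 K: ΣzᵢPᵢˢᵃᵗ = 98.03 kPa
  T = 359.1 K: ΣzᵢPᵢˢᵃᵗ = 283.56 kPa
  T = 338.2 K: ΣzᵢPᵢˢᵃᵗ = 172.08 kPa
  T = 348.6 K: ΣzᵢPᵢˢᵃᵗ = 222.23 kPa
  T = 353.9 K: ΣzᵢPᵢˢᵃᵗ = 251.76 kPa
  T = 351.2 K: ΣzᵢPᵢˢᵃᵗ = 236.36 kPa
  T = 349.9 K: ΣzᵢPᵢˢᵃᵗ = 229.21 kPa
Interpolating between 348.6 K and 349.9 K gives T ≈ 349.2 K.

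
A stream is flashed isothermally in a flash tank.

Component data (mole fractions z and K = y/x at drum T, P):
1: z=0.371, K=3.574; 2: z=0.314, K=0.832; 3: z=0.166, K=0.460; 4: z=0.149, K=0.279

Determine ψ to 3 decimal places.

Material balance + equilibrium reduce to Σ zᵢ(Kᵢ−1)/(1+ψ(Kᵢ−1)) = 0.
Feasibility: ΣzᵢKᵢ = 1.705, Σzᵢ/Kᵢ = 1.376 — both > 1, two phases present.
Newton–Raphson from ψ = 0.68:
  ψ = 0.680: g = -0.0648, g' = -0.755 → ψ = 0.594
  ψ = 0.594: g = -0.0011, g' = -0.737 → ψ = 0.593
Converged at ψ = 0.593.

ψ = 0.593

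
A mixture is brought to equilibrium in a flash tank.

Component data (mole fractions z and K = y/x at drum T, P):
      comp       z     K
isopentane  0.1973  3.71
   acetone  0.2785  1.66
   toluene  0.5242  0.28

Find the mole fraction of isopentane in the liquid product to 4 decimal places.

x_isopentane = 0.1146

Iterate (Newton) starting at ψ = 0.4:
  ψ = 0.4000: g = -0.12810, g' = -0.9456 → ψ = 0.2645
  ψ = 0.2645: g = 0.00170, g' = -0.9942 → ψ = 0.2662
Converged at ψ = 0.2662.
Compositions from xᵢ = zᵢ/(1+ψ(Kᵢ−1)), yᵢ = Kᵢxᵢ:
  isopentane: x = 0.1146, y = 0.4252
  acetone: x = 0.2369, y = 0.3932
  toluene: x = 0.6485, y = 0.1816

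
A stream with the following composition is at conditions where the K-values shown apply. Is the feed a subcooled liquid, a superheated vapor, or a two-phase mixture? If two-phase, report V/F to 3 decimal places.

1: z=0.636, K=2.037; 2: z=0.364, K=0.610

ΣzᵢKᵢ = 1.518; Σzᵢ/Kᵢ = 0.909.
Since Σzᵢ/Kᵢ < 1 the mixture is above its dew point — single vapor phase.

superheated vapor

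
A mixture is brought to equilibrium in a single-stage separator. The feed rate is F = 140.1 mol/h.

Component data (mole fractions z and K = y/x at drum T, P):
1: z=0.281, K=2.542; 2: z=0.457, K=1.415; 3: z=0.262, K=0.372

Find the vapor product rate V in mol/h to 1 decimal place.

Rachford–Rice: g(V/F) = Σ zᵢ(Kᵢ−1)/(1+V/F(Kᵢ−1)) = 0.
Feasibility: ΣzᵢKᵢ = 1.458, Σzᵢ/Kᵢ = 1.138 — both > 1, two phases present.
Newton iteration, V/F⁰ = 0.5:
  V/F = 0.500: g = 0.1619, g' = -0.487 → V/F = 0.833
  V/F = 0.833: g = -0.0142, g' = -0.626 → V/F = 0.810
Converged at V/F = 0.810.
Then V = V/F·F = 0.8095·140.1 = 113.4 mol/h and L = F − V = 26.7 mol/h.

V = 113.4 mol/h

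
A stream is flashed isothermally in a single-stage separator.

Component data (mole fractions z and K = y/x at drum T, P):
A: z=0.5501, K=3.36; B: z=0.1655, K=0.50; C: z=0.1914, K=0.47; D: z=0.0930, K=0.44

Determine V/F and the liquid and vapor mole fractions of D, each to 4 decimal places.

Newton iteration, V/F⁰ = 0.5:
  V/F = 0.5000: g = 0.27484, g' = -0.8740 → V/F = 0.8144
  V/F = 0.8144: g = 0.03045, g' = -0.7416 → V/F = 0.8555
  V/F = 0.8555: g = -0.00015, g' = -0.7499 → V/F = 0.8553
Converged at V/F = 0.8553.
Compositions from xᵢ = zᵢ/(1+V/F(Kᵢ−1)), yᵢ = Kᵢxᵢ:
  A: x = 0.1822, y = 0.6123
  B: x = 0.2892, y = 0.1446
  C: x = 0.3501, y = 0.1646
  D: x = 0.1785, y = 0.0785

V/F = 0.8553, x_D = 0.1785, y_D = 0.0785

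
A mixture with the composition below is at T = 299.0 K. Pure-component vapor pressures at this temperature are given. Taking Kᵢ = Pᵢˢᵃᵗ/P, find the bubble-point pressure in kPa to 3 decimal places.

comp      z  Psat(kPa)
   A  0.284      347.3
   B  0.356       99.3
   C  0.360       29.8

At the bubble point ψ → 0, so ΣzᵢKᵢ = 1 with Kᵢ = Pᵢˢᵃᵗ/P ⇒ P = ΣzᵢPᵢˢᵃᵗ.
P = 0.284·347.3 + 0.356·99.3 + 0.360·29.8 = 144.712 kPa

Pbub = 144.712 kPa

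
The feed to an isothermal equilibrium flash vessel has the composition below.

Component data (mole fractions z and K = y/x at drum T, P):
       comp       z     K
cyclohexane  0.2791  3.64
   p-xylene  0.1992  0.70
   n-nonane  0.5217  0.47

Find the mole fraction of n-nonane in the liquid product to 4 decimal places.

Rachford–Rice: g(V/F) = Σ zᵢ(Kᵢ−1)/(1+V/F(Kᵢ−1)) = 0.
Feasibility: ΣzᵢKᵢ = 1.4006, Σzᵢ/Kᵢ = 1.4712 — both > 1, two phases present.
Newton iteration, V/F⁰ = 0.31:
  V/F = 0.3100: g = 0.00846, g' = -0.8199 → V/F = 0.3203
  V/F = 0.3203: g = 0.00007, g' = -0.8056 → V/F = 0.3204
Converged at V/F = 0.3204.
Compositions from xᵢ = zᵢ/(1+V/F(Kᵢ−1)), yᵢ = Kᵢxᵢ:
  cyclohexane: x = 0.1512, y = 0.5504
  p-xylene: x = 0.2204, y = 0.1543
  n-nonane: x = 0.6284, y = 0.2954

x_n-nonane = 0.6284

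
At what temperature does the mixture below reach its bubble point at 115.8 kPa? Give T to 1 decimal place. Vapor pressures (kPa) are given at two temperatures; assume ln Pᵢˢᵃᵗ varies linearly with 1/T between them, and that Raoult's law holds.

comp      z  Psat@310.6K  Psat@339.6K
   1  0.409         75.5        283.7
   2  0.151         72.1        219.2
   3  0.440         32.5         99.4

T = 327.0 K

Bubble-point temperature: ΣzᵢPᵢˢᵃᵗ(T) = P. Interpolate ln Pᵢˢᵃᵗ = aᵢ + bᵢ/T.
  T = 310.6 K: ΣzᵢPᵢˢᵃᵗ = 56.07 kPa
  T = 339.6 K: ΣzᵢPᵢˢᵃᵗ = 192.87 kPa
  T = 325.1 K: ΣzᵢPᵢˢᵃᵗ = 106.75 kPa
  T = 332.4 K: ΣzᵢPᵢˢᵃᵗ = 144.67 kPa
  T = 328.8 K: ΣzᵢPᵢˢᵃᵗ = 124.73 kPa
  T = 327.0 K: ΣzᵢPᵢˢᵃᵗ = 115.68 kPa
Interpolating between 327.0 K and 328.8 K gives T ≈ 327.0 K.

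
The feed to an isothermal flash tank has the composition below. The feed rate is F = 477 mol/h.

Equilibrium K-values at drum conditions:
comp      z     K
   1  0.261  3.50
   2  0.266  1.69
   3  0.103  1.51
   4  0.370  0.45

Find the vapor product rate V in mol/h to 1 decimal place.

V = 389.2 mol/h

Newton iteration, ψ⁰ = 0.45:
  ψ = 0.450: g = 0.2194, g' = -0.650 → ψ = 0.787
  ψ = 0.787: g = 0.0173, g' = -0.600 → ψ = 0.816
Converged at ψ = 0.816.
Then V = ψ·F = 0.8159·477 = 389.2 mol/h and L = F − V = 87.8 mol/h.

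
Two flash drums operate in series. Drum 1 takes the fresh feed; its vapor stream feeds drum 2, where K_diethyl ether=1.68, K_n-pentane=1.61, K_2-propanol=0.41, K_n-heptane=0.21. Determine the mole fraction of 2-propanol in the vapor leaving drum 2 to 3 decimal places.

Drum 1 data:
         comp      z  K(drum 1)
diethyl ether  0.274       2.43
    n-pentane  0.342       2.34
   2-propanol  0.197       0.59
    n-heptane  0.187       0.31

y_2-propanol (drum 2) = 0.105

Drum 1:
Rachford–Rice: g(ψ₁) = Σ zᵢ(Kᵢ−1)/(1+ψ₁(Kᵢ−1)) = 0.
Check two-phase: ΣzᵢKᵢ = 1.640 > 1 and Σzᵢ/Kᵢ = 1.196 > 1, so g(0) = 0.640 > 0 and g(1) = -0.196 < 0.
Iterate (Newton) starting at ψ₁ = 0.5:
  ψ₁ = 0.500: g = 0.2043, g' = -0.671 → ψ₁ = 0.805
  ψ₁ = 0.805: g = -0.0079, g' = -0.787 → ψ₁ = 0.795
Converged at ψ₁ = 0.795.
Drum-1 compositions:
  diethyl ether: x = 0.128, y = 0.312
  n-pentane: x = 0.166, y = 0.388
  2-propanol: x = 0.292, y = 0.172
  n-heptane: x = 0.414, y = 0.128
Drum-2 feed = drum-1 vapor: z₂ = (0.3117, 0.3876, 0.1724, 0.1283).
Drum 2:
Let ψ₂ = V/F and solve Σ zᵢ(Kᵢ−1)/(1+ψ₂(Kᵢ−1)) = 0.
Feasibility: ΣzᵢKᵢ = 1.245, Σzᵢ/Kᵢ = 1.458 — both > 1, two phases present.
Iterate (Newton) starting at ψ₂ = 0.44:
  ψ₂ = 0.440: g = 0.0568, g' = -0.473 → ψ₂ = 0.560
  ψ₂ = 0.560: g = -0.0040, g' = -0.547 → ψ₂ = 0.553
Converged at ψ₂ = 0.553.
  diethyl ether: x = 0.227, y = 0.381
  n-pentane: x = 0.290, y = 0.467
  2-propanol: x = 0.256, y = 0.105
  n-heptane: x = 0.228, y = 0.048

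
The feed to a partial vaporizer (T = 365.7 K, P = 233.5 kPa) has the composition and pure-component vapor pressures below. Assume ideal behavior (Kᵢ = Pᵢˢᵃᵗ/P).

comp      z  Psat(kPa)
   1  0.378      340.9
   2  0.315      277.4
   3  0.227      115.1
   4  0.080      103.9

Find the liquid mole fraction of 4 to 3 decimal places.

x_4 = 0.103

Raoult's law: Kᵢ = Pᵢˢᵃᵗ/P = Pᵢˢᵃᵗ/233.5.
  K_1 = 340.9/233.5 = 1.45996, K_2 = 277.4/233.5 = 1.18801, K_3 = 115.1/233.5 = 0.49293, K_4 = 103.9/233.5 = 0.44497
Let ψ = V/F and solve Σ zᵢ(Kᵢ−1)/(1+ψ(Kᵢ−1)) = 0.
Check two-phase: ΣzᵢKᵢ = 1.074 > 1 and Σzᵢ/Kᵢ = 1.164 > 1, so g(0) = 0.074 > 0 and g(1) = -0.164 < 0.
Newton iteration, ψ⁰ = 0.5:
  ψ = 0.500: g = -0.0202, g' = -0.214 → ψ = 0.406
  ψ = 0.406: g = -0.0007, g' = -0.200 → ψ = 0.402
Converged at ψ = 0.402.
Compositions from xᵢ = zᵢ/(1+ψ(Kᵢ−1)), yᵢ = Kᵢxᵢ:
  1: x = 0.319, y = 0.466
  2: x = 0.293, y = 0.348
  3: x = 0.285, y = 0.141
  4: x = 0.103, y = 0.046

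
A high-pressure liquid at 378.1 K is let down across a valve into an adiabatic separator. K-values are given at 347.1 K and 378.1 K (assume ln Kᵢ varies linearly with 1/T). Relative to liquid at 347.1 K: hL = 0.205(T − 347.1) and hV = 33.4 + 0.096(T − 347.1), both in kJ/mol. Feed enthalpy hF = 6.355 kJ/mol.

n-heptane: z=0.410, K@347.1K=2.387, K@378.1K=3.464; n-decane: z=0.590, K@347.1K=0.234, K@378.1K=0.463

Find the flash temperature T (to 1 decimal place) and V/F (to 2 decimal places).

T = 351.4 K, V/F = 0.17

Adiabatic flash: solve Rachford–Rice at each trial T, then check hF = ψ·hV(T) + (1−ψ)·hL(T).
  T = 347.1 K: K = (2.387, 0.234), RR gives ψ = 0.110, H_out = 3.670 kJ/mol
  T = 378.1 K: K = (3.464, 0.463), RR gives ψ = 0.524, H_out = 22.088 kJ/mol
  T = 362.6 K: K = (2.898, 0.334), RR gives ψ = 0.305, H_out = 12.844 kJ/mol
  T = 354.9 K: K = (2.638, 0.281), RR gives ψ = 0.210, H_out = 8.432 kJ/mol
  T = 351.0 K: K = (2.511, 0.257), RR gives ψ = 0.161, H_out = 6.108 kJ/mol
  T = 352.9 K: K = (2.572, 0.268), RR gives ψ = 0.185, H_out = 7.252 kJ/mol
Linear interpolation between T = 351.0 (H_out = 6.108) and T = 352.9 (H_out = 7.252) on hF = 6.355 gives T ≈ 351.4 K, at which ψ = 0.17.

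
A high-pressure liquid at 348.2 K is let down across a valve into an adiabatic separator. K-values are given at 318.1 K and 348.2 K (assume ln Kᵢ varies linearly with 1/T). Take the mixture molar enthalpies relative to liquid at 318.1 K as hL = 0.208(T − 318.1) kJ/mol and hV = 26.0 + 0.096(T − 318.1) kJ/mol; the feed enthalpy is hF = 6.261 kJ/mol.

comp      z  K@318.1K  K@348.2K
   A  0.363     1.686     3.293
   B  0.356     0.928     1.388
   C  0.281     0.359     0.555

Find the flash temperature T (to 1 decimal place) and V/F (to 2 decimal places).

Adiabatic flash: solve Rachford–Rice at each trial T, then check hF = ψ·hV(T) + (1−ψ)·hL(T).
  T = 318.1 K: K = (1.686, 0.928, 0.359), RR gives ψ = 0.152, H_out = 3.954 kJ/mol
  T = 348.2 K: K = (3.293, 1.388, 0.555), RR gives ψ = 1.000, H_out = 28.890 kJ/mol
  T = 333.1 K: K = (2.390, 1.145, 0.450), RR gives ψ = 0.822, H_out = 23.100 kJ/mol
  T = 325.6 K: K = (2.015, 1.033, 0.403), RR gives ψ = 0.546, H_out = 15.291 kJ/mol
  T = 321.9 K: K = (1.847, 0.980, 0.381), RR gives ψ = 0.375, H_out = 10.373 kJ/mol
  T = 320.0 K: K = (1.765, 0.954, 0.370), RR gives ψ = 0.271, H_out = 7.384 kJ/mol
  T = 319.1 K: K = (1.727, 0.942, 0.365), RR gives ψ = 0.217, H_out = 5.822 kJ/mol
  T = 319.6 K: K = (1.748, 0.949, 0.368), RR gives ψ = 0.247, H_out = 6.702 kJ/mol
Linear interpolation between T = 319.1 (H_out = 5.822) and T = 319.6 (H_out = 6.702) on hF = 6.261 gives T ≈ 319.3 K, at which ψ = 0.23.

T = 319.3 K, V/F = 0.23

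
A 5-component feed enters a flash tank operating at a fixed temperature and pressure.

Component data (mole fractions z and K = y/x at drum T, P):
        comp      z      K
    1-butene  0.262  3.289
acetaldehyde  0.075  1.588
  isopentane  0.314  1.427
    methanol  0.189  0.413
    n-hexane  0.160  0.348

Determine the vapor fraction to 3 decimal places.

Let ψ = V/F and solve Σ zᵢ(Kᵢ−1)/(1+ψ(Kᵢ−1)) = 0.
g(0) = ΣzᵢKᵢ − 1 = 0.563 and g(1) = 1 − Σzᵢ/Kᵢ = -0.264, so a root lies in (0, 1).
Iterate (Newton) starting at ψ = 0.47:
  ψ = 0.470: g = 0.1315, g' = -0.640 → ψ = 0.676
  ψ = 0.676: g = 0.0009, g' = -0.656 → ψ = 0.677
Converged at ψ = 0.677.

ψ = 0.677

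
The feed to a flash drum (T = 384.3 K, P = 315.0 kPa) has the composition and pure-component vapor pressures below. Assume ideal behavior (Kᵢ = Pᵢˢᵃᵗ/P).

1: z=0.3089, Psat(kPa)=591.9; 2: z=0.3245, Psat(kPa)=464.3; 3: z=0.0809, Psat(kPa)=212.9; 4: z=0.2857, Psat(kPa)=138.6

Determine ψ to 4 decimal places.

Raoult's law: Kᵢ = Pᵢˢᵃᵗ/P = Pᵢˢᵃᵗ/315.0.
  K_1 = 591.9/315.0 = 1.879048, K_2 = 464.3/315.0 = 1.473968, K_3 = 212.9/315.0 = 0.675873, K_4 = 138.6/315.0 = 0.440000
Material balance + equilibrium reduce to Σ zᵢ(Kᵢ−1)/(1+ψ(Kᵢ−1)) = 0.
Check two-phase: ΣzᵢKᵢ = 1.2391 > 1 and Σzᵢ/Kᵢ = 1.1536 > 1, so g(0) = 0.2391 > 0 and g(1) = -0.1536 < 0.
Newton iteration, ψ⁰ = 0.5:
  ψ = 0.5000: g = 0.05946, g' = -0.3478 → ψ = 0.6710
  ψ = 0.6710: g = -0.00232, g' = -0.3802 → ψ = 0.6649
Converged at ψ = 0.6649.

ψ = 0.6649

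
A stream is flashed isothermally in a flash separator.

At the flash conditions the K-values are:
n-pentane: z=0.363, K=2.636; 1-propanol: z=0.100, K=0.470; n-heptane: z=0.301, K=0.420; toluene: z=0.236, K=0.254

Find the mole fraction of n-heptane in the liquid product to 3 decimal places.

x_n-heptane = 0.337

Rachford–Rice: g(β) = Σ zᵢ(Kᵢ−1)/(1+β(Kᵢ−1)) = 0.
Feasibility: ΣzᵢKᵢ = 1.190, Σzᵢ/Kᵢ = 1.996 — both > 1, two phases present.
Iterate (Newton) starting at β = 0.47:
  β = 0.470: g = -0.2460, g' = -0.863 → β = 0.185
  β = 0.185: g = -0.0027, g' = -0.911 → β = 0.182
Converged at β = 0.182.
Compositions from xᵢ = zᵢ/(1+β(Kᵢ−1)), yᵢ = Kᵢxᵢ:
  n-pentane: x = 0.280, y = 0.737
  1-propanol: x = 0.111, y = 0.052
  n-heptane: x = 0.337, y = 0.141
  toluene: x = 0.273, y = 0.069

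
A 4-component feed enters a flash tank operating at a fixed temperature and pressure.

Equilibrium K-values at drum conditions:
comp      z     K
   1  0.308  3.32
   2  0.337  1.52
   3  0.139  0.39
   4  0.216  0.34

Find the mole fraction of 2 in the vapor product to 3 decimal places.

Material balance + equilibrium reduce to Σ zᵢ(Kᵢ−1)/(1+β(Kᵢ−1)) = 0.
g(0) = ΣzᵢKᵢ − 1 = 0.662 and g(1) = 1 − Σzᵢ/Kᵢ = -0.306, so a root lies in (0, 1).
Newton–Raphson from β = 0.6:
  β = 0.600: g = 0.0625, g' = -0.729 → β = 0.686
  β = 0.686: g = -0.0012, g' = -0.763 → β = 0.684
Converged at β = 0.684.
Compositions from xᵢ = zᵢ/(1+β(Kᵢ−1)), yᵢ = Kᵢxᵢ:
  1: x = 0.119, y = 0.395
  2: x = 0.249, y = 0.378
  3: x = 0.239, y = 0.093
  4: x = 0.394, y = 0.134

y_2 = 0.378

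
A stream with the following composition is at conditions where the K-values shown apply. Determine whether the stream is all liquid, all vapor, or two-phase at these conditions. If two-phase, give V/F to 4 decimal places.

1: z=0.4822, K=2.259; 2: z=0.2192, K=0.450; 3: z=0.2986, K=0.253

ΣzᵢKᵢ = 1.2635; Σzᵢ/Kᵢ = 1.8808.
Both exceed 1, so a two-phase solution exists.
Let ψ = V/F and solve Σ zᵢ(Kᵢ−1)/(1+ψ(Kᵢ−1)) = 0.
Newton iteration, ψ⁰ = 0.42:
  ψ = 0.4200: g = -0.08470, g' = -0.7930 → ψ = 0.3132
  ψ = 0.3132: g = -0.00142, g' = -0.7739 → ψ = 0.3114
Converged at ψ = 0.3114.

two-phase, V/F = 0.3114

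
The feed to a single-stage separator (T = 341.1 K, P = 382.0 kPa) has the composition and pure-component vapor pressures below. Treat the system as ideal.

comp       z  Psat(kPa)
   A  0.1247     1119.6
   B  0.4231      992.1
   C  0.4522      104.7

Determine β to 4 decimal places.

Raoult's law: Kᵢ = Pᵢˢᵃᵗ/P = Pᵢˢᵃᵗ/382.0.
  K_A = 1119.6/382.0 = 2.930890, K_B = 992.1/382.0 = 2.597120, K_C = 104.7/382.0 = 0.274084
Rachford–Rice: g(β) = Σ zᵢ(Kᵢ−1)/(1+β(Kᵢ−1)) = 0.
g(0) = ΣzᵢKᵢ − 1 = 0.5883 and g(1) = 1 − Σzᵢ/Kᵢ = -0.8553, so a root lies in (0, 1).
Newton iteration, β⁰ = 0.5:
  β = 0.5000: g = -0.01707, g' = -1.0412 → β = 0.4836
  β = 0.4836: g = -0.00006, g' = -1.0337 → β = 0.4835
Converged at β = 0.4835.

β = 0.4835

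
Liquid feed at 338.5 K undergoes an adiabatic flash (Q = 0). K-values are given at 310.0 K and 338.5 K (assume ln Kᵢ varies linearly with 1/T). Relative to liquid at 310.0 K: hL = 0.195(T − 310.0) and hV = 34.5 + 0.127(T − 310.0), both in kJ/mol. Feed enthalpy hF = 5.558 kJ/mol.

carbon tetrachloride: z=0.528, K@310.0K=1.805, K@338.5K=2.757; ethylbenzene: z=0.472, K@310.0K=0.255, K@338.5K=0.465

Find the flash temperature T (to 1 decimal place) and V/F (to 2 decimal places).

T = 311.2 K, V/F = 0.15

Adiabatic flash: solve Rachford–Rice at each trial T, then check hF = ψ·hV(T) + (1−ψ)·hL(T).
  T = 310.0 K: K = (1.805, 0.255), RR gives ψ = 0.122, H_out = 4.222 kJ/mol
  T = 338.5 K: K = (2.757, 0.465), RR gives ψ = 0.718, H_out = 28.946 kJ/mol
  T = 324.2 K: K = (2.250, 0.349), RR gives ψ = 0.433, H_out = 17.286 kJ/mol
  T = 317.1 K: K = (2.020, 0.299), RR gives ψ = 0.291, H_out = 11.275 kJ/mol
  T = 313.6 K: K = (1.912, 0.277), RR gives ψ = 0.213, H_out = 7.988 kJ/mol
  T = 311.8 K: K = (1.858, 0.266), RR gives ψ = 0.169, H_out = 6.164 kJ/mol
Linear interpolation between T = 310.0 (H_out = 4.222) and T = 311.8 (H_out = 6.164) on hF = 5.558 gives T ≈ 311.2 K, at which ψ = 0.15.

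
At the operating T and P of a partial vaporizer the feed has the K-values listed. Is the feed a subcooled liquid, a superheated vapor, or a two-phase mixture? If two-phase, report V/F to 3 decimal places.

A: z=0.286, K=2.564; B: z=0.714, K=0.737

two-phase, V/F = 0.631

ΣzᵢKᵢ = 1.260; Σzᵢ/Kᵢ = 1.080.
Both exceed 1, so a two-phase solution exists.
Newton–Raphson from ψ = 0.5:
  ψ = 0.500: g = 0.0348, g' = -0.286 → ψ = 0.622
  ψ = 0.622: g = 0.0023, g' = -0.250 → ψ = 0.631
Converged at ψ = 0.631.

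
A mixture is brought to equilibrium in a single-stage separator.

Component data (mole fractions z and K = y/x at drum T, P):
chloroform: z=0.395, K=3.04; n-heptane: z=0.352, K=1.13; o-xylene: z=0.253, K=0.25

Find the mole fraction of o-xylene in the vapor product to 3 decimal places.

Material balance + equilibrium reduce to Σ zᵢ(Kᵢ−1)/(1+V/F(Kᵢ−1)) = 0.
Check two-phase: ΣzᵢKᵢ = 1.662 > 1 and Σzᵢ/Kᵢ = 1.453 > 1, so g(0) = 0.662 > 0 and g(1) = -0.453 < 0.
Iterate (Newton) starting at V/F = 0.5:
  V/F = 0.500: g = 0.1383, g' = -0.772 → V/F = 0.679
  V/F = 0.679: g = -0.0068, g' = -0.885 → V/F = 0.671
Converged at V/F = 0.671.
Compositions from xᵢ = zᵢ/(1+V/F(Kᵢ−1)), yᵢ = Kᵢxᵢ:
  chloroform: x = 0.167, y = 0.507
  n-heptane: x = 0.324, y = 0.366
  o-xylene: x = 0.510, y = 0.127

y_o-xylene = 0.127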